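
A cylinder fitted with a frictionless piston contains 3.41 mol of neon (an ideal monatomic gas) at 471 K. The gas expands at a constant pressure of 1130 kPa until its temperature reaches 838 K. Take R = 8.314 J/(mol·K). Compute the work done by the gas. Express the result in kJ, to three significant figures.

Isobaric: W = P ΔV = nR ΔT.
W = (3.41)(8.314)(838 − 471) = 10405 J.

W ≈ 10.4 kJ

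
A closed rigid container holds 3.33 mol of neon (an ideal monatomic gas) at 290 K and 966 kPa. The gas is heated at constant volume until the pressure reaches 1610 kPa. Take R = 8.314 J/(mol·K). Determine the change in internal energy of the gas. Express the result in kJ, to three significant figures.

Constant volume ⇒ W = 0, so Q = ΔU = nCᵥΔT with Cᵥ = 3R/2 = 12.47 J/(mol·K).
At constant V, T₂/T₁ = P₂/P₁ ⇒ ΔT = T₁(P₂/P₁ − 1) = 290·(1610/966 − 1) = 193.3 K.
ΔU = (3.33)(12.47)(193.3) = 8029 J.

ΔU ≈ 8.03 kJ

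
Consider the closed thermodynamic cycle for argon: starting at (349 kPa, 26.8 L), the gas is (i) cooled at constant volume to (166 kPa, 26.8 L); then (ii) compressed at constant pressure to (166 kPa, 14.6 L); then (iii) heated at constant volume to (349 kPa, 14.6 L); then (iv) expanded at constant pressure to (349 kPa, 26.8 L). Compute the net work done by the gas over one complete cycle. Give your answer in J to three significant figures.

W_net ≈ 2230 J

Constant-volume legs do no work.
W(ii) = (166)(14.6 − 26.8) = -2025 J; W(iv) = (349)(26.8 − 14.6) = 4258 J.
W_net = -2025 + 4258 = 2233 J (the clockwise enclosed area).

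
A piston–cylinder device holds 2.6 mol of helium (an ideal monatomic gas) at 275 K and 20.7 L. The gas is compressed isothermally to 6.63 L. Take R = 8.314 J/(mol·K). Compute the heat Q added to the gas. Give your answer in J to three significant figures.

Q ≈ -6770 J

Isothermal ⇒ ΔU = 0, so Q = W = nRT ln(V₂/V₁).
Q = (2.6)(8.314)(275) ln(6.63/20.7) = 5945 × -1.139 = -6768 J.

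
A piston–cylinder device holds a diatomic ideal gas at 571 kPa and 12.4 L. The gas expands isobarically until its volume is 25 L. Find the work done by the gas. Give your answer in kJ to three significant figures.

Isobaric: W = P ΔV.
W = (571 kPa)(25 − 12.4 L) = (571)(12.6) = 7195 J.

W ≈ 7.19 kJ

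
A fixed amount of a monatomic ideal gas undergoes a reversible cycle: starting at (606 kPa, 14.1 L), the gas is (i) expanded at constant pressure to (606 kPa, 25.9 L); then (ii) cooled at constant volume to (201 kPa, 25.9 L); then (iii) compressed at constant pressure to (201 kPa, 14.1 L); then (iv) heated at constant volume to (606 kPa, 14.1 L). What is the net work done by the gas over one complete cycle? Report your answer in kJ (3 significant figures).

W_net ≈ 4.78 kJ

Constant-volume legs do no work.
W(i) = (606)(25.9 − 14.1) = 7151 J; W(iii) = (201)(14.1 − 25.9) = -2372 J.
W_net = 7151 − 2372 = 4779 J (the clockwise enclosed area).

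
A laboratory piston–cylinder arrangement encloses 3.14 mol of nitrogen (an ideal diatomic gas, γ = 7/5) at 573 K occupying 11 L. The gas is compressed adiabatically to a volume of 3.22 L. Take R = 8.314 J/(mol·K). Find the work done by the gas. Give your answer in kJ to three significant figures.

W ≈ -23.7 kJ

Adiabatic: TV^(γ−1) = const with γ = 7/5.
T₂ = T₁ (V₁/V₂)^(γ−1) = 573 × (11/3.22)^0.4 = 573 × 1.635 = 936.6 K.
W_by = nCᵥ(T₁ − T₂) = (3.14)(20.79)(573 − 936.6) = -23732 J.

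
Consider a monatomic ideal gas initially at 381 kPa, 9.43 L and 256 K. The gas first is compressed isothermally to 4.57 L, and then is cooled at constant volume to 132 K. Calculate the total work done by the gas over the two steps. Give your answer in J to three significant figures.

Step 1 (isothermal): W = P₁V₁ ln(V₂/V₁) = (3593) ln(4.57/9.43) = -2603 J.
Step 2 (isochoric): W = 0 (constant volume).
W_total = -2603 + 0 = -2603 J.

W_total ≈ -2600 J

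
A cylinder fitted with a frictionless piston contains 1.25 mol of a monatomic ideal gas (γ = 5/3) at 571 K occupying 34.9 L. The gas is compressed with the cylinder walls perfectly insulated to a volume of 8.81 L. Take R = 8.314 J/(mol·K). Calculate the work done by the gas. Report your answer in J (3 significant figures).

Adiabatic: TV^(γ−1) = const with γ = 5/3.
T₂ = T₁ (V₁/V₂)^(γ−1) = 571 × (34.9/8.81)^0.667 = 571 × 2.504 = 1430 K.
W_by = nCᵥ(T₁ − T₂) = (1.25)(12.47)(571 − 1430) = -13384 J.

W ≈ -13400 J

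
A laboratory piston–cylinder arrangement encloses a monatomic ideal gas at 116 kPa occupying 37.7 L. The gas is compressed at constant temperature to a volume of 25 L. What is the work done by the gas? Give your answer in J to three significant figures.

Isothermal: W = nRT ln(V₂/V₁) = P₁V₁ ln(V₂/V₁).
P₁V₁ = (116 kPa)(37.7 L) = 4373 J.
W = 4373 × ln(25/37.7) = 4373 × -0.4108
W_by_gas = -1796 J.

W ≈ -1800 J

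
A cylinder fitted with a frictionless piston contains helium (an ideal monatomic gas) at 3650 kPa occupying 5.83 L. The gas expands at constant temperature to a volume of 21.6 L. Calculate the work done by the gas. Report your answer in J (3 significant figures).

Isothermal: W = nRT ln(V₂/V₁) = P₁V₁ ln(V₂/V₁).
P₁V₁ = (3650 kPa)(5.83 L) = 21280 J.
W = 21280 × ln(21.6/5.83) = 21280 × 1.31
W_by_gas = 27869 J.

W ≈ 27900 J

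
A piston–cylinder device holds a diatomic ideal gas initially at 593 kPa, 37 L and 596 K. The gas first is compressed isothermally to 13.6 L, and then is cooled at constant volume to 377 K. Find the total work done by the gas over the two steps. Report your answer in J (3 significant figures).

W_total ≈ -22000 J

Step 1 (isothermal): W = P₁V₁ ln(V₂/V₁) = (21941) ln(13.6/37) = -21960 J.
Step 2 (isochoric): W = 0 (constant volume).
W_total = -21960 + 0 = -21960 J.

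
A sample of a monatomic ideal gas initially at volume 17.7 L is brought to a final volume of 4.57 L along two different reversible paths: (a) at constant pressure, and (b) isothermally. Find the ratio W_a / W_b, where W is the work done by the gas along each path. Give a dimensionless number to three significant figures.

Path (a) isobaric: W = P₁(V₂ − V₁) → W_a/(P₁V₁) = -0.7418.
Path (b) isothermal: W = P₁V₁ ln(V₂/V₁) → W_b/(P₁V₁) = -1.354.
W_a / W_b = -0.7418 / -1.354 = 0.5478.

W_a / W_b ≈ 0.548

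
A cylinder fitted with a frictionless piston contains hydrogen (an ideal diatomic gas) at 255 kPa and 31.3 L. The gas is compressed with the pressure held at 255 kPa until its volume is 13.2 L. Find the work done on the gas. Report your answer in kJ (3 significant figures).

Isobaric: W = P ΔV.
W = (255 kPa)(13.2 − 31.3 L) = (255)(-18.1) = -4616 J.
Work on gas = −W_by = 4616 J.

W ≈ 4.62 kJ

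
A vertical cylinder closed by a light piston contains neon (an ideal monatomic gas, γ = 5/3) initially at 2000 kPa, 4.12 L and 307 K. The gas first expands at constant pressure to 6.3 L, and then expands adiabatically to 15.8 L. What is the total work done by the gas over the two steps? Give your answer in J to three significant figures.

Step 1 (isobaric): W = PΔV = (2000 kPa)(6.3 − 4.12 L) = 4360 J.
After step 1: P = 2000 kPa, V = 6.3 L, T = 469.4 K.
Step 2 (adiabatic): W = (P₁V₁ − P₂V₂)/(γ−1) = (12600 − 6826)/0.667 = 8661 J.
W_total = 4360 + 8661 = 13021 J.

W_total ≈ 13000 J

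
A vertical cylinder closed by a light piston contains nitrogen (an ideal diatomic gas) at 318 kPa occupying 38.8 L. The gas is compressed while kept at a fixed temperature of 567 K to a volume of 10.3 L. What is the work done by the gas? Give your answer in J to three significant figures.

W ≈ -16400 J

Isothermal: W = nRT ln(V₂/V₁) = P₁V₁ ln(V₂/V₁).
P₁V₁ = (318 kPa)(38.8 L) = 12338 J.
W = 12338 × ln(10.3/38.8) = 12338 × -1.326
W_by_gas = -16364 J.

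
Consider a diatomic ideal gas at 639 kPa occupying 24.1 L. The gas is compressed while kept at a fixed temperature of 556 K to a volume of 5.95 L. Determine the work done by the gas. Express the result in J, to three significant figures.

Isothermal: W = nRT ln(V₂/V₁) = P₁V₁ ln(V₂/V₁).
P₁V₁ = (639 kPa)(24.1 L) = 15400 J.
W = 15400 × ln(5.95/24.1) = 15400 × -1.399
W_by_gas = -21542 J.

W ≈ -21500 J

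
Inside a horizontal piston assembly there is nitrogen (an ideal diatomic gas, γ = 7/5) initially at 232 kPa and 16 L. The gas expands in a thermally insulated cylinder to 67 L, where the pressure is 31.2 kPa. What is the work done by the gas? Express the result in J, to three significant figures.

Adiabatic: W = (P₁V₁ − P₂V₂)/(γ − 1) with γ = 7/5.
P₁V₁ = 3712 J, P₂V₂ = 2090 J.
W = (3712 − 2090) / 0.4 = 4054 J.

W ≈ 4050 J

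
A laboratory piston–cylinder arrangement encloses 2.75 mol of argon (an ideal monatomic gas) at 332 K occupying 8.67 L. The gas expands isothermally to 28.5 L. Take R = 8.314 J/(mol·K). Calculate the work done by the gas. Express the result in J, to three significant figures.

Isothermal: W = nRT ln(V₂/V₁).
W = (2.75)(8.314)(332) × ln(28.5/8.67)
  = 7591 × 1.19
W_by_gas = 9033 J.

W ≈ 9030 J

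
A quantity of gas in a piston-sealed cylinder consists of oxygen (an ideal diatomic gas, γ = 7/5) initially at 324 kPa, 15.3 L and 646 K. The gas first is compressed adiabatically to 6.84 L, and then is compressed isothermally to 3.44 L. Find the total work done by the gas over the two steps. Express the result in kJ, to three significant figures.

W_total ≈ -9.41 kJ

Step 1 (adiabatic): W = (P₁V₁ − P₂V₂)/(γ−1) = (4957 − 6841)/0.4 = -4708 J.
After step 1: P = 1000 kPa, V = 6.84 L, T = 891.4 K.
Step 2 (isothermal): W = P₁V₁ ln(V₂/V₁) = (6841) ln(3.44/6.84) = -4702 J.
W_total = -4708 − 4702 = -9410 J.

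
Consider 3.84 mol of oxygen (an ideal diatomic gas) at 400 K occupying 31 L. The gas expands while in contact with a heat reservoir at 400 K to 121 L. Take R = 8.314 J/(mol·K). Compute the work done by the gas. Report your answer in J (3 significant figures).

W ≈ 17400 J

Isothermal: W = nRT ln(V₂/V₁).
W = (3.84)(8.314)(400) × ln(121/31)
  = 12770 × 1.362
W_by_gas = 17391 J.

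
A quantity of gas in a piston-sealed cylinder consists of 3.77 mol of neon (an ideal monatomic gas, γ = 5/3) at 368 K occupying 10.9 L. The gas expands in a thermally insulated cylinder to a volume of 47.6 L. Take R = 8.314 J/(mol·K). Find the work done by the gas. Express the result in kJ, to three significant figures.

W ≈ 10.8 kJ

Adiabatic: TV^(γ−1) = const with γ = 5/3.
T₂ = T₁ (V₁/V₂)^(γ−1) = 368 × (10.9/47.6)^0.667 = 368 × 0.3743 = 137.7 K.
W_by = nCᵥ(T₁ − T₂) = (3.77)(12.47)(368 − 137.7) = 10826 J.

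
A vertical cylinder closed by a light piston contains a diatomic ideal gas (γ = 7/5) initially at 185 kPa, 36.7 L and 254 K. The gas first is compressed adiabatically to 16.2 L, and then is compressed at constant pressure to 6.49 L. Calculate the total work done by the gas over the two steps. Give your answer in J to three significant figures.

W_total ≈ -12200 J

Step 1 (adiabatic): W = (P₁V₁ − P₂V₂)/(γ−1) = (6790 − 9417)/0.4 = -6568 J.
After step 1: P = 581.3 kPa, V = 16.2 L, T = 352.3 K.
Step 2 (isobaric): W = PΔV = (581.3 kPa)(6.49 − 16.2 L) = -5644 J.
W_total = -6568 − 5644 = -12212 J.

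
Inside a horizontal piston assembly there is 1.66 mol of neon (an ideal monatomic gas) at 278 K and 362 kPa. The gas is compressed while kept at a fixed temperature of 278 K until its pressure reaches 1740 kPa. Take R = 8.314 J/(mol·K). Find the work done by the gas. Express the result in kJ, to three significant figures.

W ≈ -6.02 kJ

Isothermal process: W = nRT ln(V₂/V₁) = nRT ln(P₁/P₂).
W = (1.66)(8.314)(278) × ln(362/1740)
  = 3837 × ln(0.208) = 3837 × -1.57
W_by_gas = -6024 J.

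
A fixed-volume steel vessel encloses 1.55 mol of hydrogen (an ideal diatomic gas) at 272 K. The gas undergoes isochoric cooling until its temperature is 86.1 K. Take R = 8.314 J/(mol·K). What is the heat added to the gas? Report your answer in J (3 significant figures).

Q ≈ -5990 J

Constant volume ⇒ W = 0, so Q = ΔU = nCᵥΔT with Cᵥ = 5R/2 = 20.79 J/(mol·K).
ΔU = (1.55)(20.79)(86.1 − 272) = -5989 J.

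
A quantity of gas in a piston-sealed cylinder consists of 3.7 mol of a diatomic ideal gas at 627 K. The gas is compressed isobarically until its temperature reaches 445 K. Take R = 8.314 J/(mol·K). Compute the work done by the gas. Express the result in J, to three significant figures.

Isobaric: W = P ΔV = nR ΔT.
W = (3.7)(8.314)(445 − 627) = -5599 J.

W ≈ -5600 J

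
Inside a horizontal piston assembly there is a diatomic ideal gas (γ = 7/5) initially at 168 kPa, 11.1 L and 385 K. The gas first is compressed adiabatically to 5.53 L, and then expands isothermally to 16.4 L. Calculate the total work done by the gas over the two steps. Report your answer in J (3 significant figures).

Step 1 (adiabatic): W = (P₁V₁ − P₂V₂)/(γ−1) = (1865 − 2464)/0.4 = -1498 J.
After step 1: P = 445.6 kPa, V = 5.53 L, T = 508.7 K.
Step 2 (isothermal): W = P₁V₁ ln(V₂/V₁) = (2464) ln(16.4/5.53) = 2679 J.
W_total = -1498 + 2679 = 1180 J.

W_total ≈ 1180 J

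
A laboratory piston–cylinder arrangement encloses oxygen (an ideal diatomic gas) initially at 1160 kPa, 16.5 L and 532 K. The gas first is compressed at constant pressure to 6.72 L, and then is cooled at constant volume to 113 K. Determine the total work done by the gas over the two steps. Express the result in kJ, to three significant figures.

Step 1 (isobaric): W = PΔV = (1160 kPa)(6.72 − 16.5 L) = -11345 J.
Step 2 (isochoric): W = 0 (constant volume).
W_total = -11345 + 0 = -11345 J.

W_total ≈ -11.3 kJ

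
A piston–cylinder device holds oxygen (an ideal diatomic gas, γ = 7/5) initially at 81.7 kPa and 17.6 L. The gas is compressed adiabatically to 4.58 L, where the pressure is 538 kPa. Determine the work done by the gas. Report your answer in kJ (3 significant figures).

W ≈ -2.57 kJ

Adiabatic: W = (P₁V₁ − P₂V₂)/(γ − 1) with γ = 7/5.
P₁V₁ = 1438 J, P₂V₂ = 2464 J.
W = (1438 − 2464) / 0.4 = -2565 J.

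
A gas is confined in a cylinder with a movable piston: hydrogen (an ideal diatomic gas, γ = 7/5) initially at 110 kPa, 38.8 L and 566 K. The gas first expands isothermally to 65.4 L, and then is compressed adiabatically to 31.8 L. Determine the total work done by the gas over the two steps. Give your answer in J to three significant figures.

W_total ≈ -1340 J

Step 1 (isothermal): W = P₁V₁ ln(V₂/V₁) = (4268) ln(65.4/38.8) = 2228 J.
After step 1: P = 65.26 kPa, V = 65.4 L, T = 566 K.
Step 2 (adiabatic): W = (P₁V₁ − P₂V₂)/(γ−1) = (4268 − 5695)/0.4 = -3567 J.
W_total = 2228 − 3567 = -1339 J.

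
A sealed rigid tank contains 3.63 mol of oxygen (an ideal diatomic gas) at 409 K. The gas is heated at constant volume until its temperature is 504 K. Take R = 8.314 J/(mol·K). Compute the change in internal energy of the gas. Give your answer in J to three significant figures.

Constant volume ⇒ W = 0, so Q = ΔU = nCᵥΔT with Cᵥ = 5R/2 = 20.79 J/(mol·K).
ΔU = (3.63)(20.79)(504 − 409) = 7168 J.

ΔU ≈ 7170 J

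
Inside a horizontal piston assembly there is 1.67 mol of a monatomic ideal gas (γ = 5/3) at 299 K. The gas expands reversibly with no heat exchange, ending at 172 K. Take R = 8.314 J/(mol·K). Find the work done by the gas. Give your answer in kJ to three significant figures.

W ≈ 2.64 kJ

Adiabatic ⇒ Q = 0, so W_by = −ΔU = nCᵥ(T₁ − T₂).
Cᵥ = 3R/2 = 12.47 J/(mol·K).
W = (1.67)(12.47)(299 − 172) = 2645 J.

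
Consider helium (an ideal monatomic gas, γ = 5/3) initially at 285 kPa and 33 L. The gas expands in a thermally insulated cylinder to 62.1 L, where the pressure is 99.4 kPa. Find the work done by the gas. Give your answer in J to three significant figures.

Adiabatic: W = (P₁V₁ − P₂V₂)/(γ − 1) with γ = 5/3.
P₁V₁ = 9405 J, P₂V₂ = 6173 J.
W = (9405 − 6173) / 0.6667 = 4848 J.

W ≈ 4850 J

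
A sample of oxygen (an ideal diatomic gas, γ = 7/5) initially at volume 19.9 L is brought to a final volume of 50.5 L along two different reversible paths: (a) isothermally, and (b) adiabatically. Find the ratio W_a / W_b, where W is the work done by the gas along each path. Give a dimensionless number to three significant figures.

W_a / W_b ≈ 1.20

Path (a) isothermal: W = P₁V₁ ln(V₂/V₁) → W_a/(P₁V₁) = 0.9313.
Path (b) adiabatic: W = P₁V₁(1 − (V₁/V₂)^(γ−1))/(γ−1) → W_b/(P₁V₁) = 0.7775.
W_a / W_b = 0.9313 / 0.7775 = 1.198.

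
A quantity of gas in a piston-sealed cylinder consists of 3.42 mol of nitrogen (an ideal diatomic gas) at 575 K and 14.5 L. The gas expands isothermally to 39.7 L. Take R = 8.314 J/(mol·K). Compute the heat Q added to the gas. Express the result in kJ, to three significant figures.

Q ≈ 16.5 kJ

Isothermal ⇒ ΔU = 0, so Q = W = nRT ln(V₂/V₁).
Q = (3.42)(8.314)(575) ln(39.7/14.5) = 16349 × 1.007 = 16467 J.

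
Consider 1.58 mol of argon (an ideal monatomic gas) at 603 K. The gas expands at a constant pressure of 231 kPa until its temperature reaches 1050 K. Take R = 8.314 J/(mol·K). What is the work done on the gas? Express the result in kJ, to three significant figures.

W ≈ -5.87 kJ

Isobaric: W = P ΔV = nR ΔT.
W = (1.58)(8.314)(1050 − 603) = 5872 J.
Work on gas = −W_by = -5872 J.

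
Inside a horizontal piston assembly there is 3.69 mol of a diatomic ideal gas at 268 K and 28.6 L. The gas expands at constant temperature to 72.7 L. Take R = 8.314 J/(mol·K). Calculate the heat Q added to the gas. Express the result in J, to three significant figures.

Isothermal ⇒ ΔU = 0, so Q = W = nRT ln(V₂/V₁).
Q = (3.69)(8.314)(268) ln(72.7/28.6) = 8222 × 0.9329 = 7670 J.

Q ≈ 7670 J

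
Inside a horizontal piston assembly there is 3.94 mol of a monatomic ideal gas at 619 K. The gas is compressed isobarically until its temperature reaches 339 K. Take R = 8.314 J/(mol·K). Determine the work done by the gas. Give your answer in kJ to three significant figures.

W ≈ -9.17 kJ

Isobaric: W = P ΔV = nR ΔT.
W = (3.94)(8.314)(339 − 619) = -9172 J.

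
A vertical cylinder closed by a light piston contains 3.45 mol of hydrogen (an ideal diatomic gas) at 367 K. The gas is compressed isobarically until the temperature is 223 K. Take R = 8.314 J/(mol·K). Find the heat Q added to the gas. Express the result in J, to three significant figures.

Isobaric: W = nRΔT = (3.45)(8.314)(-144) = -4130 J.
ΔU = nCᵥΔT with Cᵥ = 5R/2: ΔU = (3.45)(20.79)(-144) = -10326 J.
Q = ΔU + W = -10326 − 4130 = -14456 J.

Q ≈ -14500 J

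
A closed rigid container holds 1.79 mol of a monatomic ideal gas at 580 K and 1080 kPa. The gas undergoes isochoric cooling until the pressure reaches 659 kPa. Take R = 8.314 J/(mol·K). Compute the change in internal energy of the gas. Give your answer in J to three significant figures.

ΔU ≈ -5050 J

Constant volume ⇒ W = 0, so Q = ΔU = nCᵥΔT with Cᵥ = 3R/2 = 12.47 J/(mol·K).
At constant V, T₂/T₁ = P₂/P₁ ⇒ ΔT = T₁(P₂/P₁ − 1) = 580·(659/1080 − 1) = -226.1 K.
ΔU = (1.79)(12.47)(-226.1) = -5047 J.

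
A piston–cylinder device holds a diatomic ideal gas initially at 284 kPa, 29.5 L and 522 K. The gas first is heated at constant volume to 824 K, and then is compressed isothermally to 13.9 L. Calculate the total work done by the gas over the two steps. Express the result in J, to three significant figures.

Step 1 (isochoric): W = 0 (constant volume).
After step 1: P = 448.3 kPa (V unchanged).
Step 2 (isothermal): W = P₁V₁ ln(V₂/V₁) = (13225) ln(13.9/29.5) = -9952 J.
W_total = 0 − 9952 = -9952 J.

W_total ≈ -9950 J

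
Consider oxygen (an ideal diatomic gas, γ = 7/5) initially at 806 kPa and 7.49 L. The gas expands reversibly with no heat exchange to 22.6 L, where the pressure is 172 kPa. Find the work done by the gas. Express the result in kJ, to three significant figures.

Adiabatic: W = (P₁V₁ − P₂V₂)/(γ − 1) with γ = 7/5.
P₁V₁ = 6037 J, P₂V₂ = 3887 J.
W = (6037 − 3887) / 0.4 = 5374 J.

W ≈ 5.37 kJ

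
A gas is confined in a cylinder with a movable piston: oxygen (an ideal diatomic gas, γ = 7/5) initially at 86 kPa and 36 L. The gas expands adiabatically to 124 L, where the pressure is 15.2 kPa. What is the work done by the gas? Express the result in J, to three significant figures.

W ≈ 3030 J

Adiabatic: W = (P₁V₁ − P₂V₂)/(γ − 1) with γ = 7/5.
P₁V₁ = 3096 J, P₂V₂ = 1885 J.
W = (3096 − 1885) / 0.4 = 3028 J.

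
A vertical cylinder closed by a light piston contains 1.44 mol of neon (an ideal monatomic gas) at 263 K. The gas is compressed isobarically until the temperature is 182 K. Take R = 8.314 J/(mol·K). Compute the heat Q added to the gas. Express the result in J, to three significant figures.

Q ≈ -2420 J

Isobaric: W = nRΔT = (1.44)(8.314)(-81) = -969.7 J.
ΔU = nCᵥΔT with Cᵥ = 3R/2: ΔU = (1.44)(12.47)(-81) = -1455 J.
Q = ΔU + W = -1455 − 969.7 = -2424 J.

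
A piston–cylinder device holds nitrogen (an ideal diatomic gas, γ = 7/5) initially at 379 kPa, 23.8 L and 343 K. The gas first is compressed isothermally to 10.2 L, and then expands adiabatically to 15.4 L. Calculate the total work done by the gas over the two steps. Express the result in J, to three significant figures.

Step 1 (isothermal): W = P₁V₁ ln(V₂/V₁) = (9020) ln(10.2/23.8) = -7643 J.
After step 1: P = 884.3 kPa, V = 10.2 L, T = 343 K.
Step 2 (adiabatic): W = (P₁V₁ − P₂V₂)/(γ−1) = (9020 − 7650)/0.4 = 3426 J.
W_total = -7643 + 3426 = -4217 J.

W_total ≈ -4220 J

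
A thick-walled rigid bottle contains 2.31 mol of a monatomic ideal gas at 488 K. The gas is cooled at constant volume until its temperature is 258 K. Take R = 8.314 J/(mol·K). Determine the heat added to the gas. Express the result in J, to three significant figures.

Constant volume ⇒ W = 0, so Q = ΔU = nCᵥΔT with Cᵥ = 3R/2 = 12.47 J/(mol·K).
ΔU = (2.31)(12.47)(258 − 488) = -6626 J.

Q ≈ -6630 J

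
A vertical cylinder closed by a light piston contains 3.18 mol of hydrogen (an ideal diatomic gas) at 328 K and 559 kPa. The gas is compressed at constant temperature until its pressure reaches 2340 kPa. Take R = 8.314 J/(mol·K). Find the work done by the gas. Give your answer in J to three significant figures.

W ≈ -12400 J

Isothermal process: W = nRT ln(V₂/V₁) = nRT ln(P₁/P₂).
W = (3.18)(8.314)(328) × ln(559/2340)
  = 8672 × ln(0.2389) = 8672 × -1.432
W_by_gas = -12416 J.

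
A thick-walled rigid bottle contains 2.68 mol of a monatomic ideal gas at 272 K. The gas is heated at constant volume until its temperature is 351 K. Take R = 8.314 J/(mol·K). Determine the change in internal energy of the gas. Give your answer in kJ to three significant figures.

Constant volume ⇒ W = 0, so Q = ΔU = nCᵥΔT with Cᵥ = 3R/2 = 12.47 J/(mol·K).
ΔU = (2.68)(12.47)(351 − 272) = 2640 J.

ΔU ≈ 2.64 kJ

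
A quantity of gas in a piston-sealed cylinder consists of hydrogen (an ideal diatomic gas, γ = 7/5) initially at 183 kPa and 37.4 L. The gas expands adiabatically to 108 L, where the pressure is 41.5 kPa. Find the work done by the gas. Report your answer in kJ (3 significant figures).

Adiabatic: W = (P₁V₁ − P₂V₂)/(γ − 1) with γ = 7/5.
P₁V₁ = 6844 J, P₂V₂ = 4482 J.
W = (6844 − 4482) / 0.4 = 5906 J.

W ≈ 5.91 kJ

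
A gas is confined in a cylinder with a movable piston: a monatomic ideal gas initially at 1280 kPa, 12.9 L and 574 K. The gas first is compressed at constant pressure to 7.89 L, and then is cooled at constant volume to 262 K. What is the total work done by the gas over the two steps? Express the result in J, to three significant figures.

Step 1 (isobaric): W = PΔV = (1280 kPa)(7.89 − 12.9 L) = -6413 J.
Step 2 (isochoric): W = 0 (constant volume).
W_total = -6413 + 0 = -6413 J.

W_total ≈ -6410 J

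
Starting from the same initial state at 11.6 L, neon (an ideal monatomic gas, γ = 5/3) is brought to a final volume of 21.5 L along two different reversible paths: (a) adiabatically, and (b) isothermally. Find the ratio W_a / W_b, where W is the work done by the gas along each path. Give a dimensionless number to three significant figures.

W_a / W_b ≈ 0.820

Path (a) adiabatic: W = P₁V₁(1 − (V₁/V₂)^(γ−1))/(γ−1) → W_a/(P₁V₁) = 0.5059.
Path (b) isothermal: W = P₁V₁ ln(V₂/V₁) → W_b/(P₁V₁) = 0.617.
W_a / W_b = 0.5059 / 0.617 = 0.8198.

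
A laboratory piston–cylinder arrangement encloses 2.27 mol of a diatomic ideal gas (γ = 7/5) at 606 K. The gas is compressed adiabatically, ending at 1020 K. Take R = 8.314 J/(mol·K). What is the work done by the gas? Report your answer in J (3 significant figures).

W ≈ -19500 J

Adiabatic ⇒ Q = 0, so W_by = −ΔU = nCᵥ(T₁ − T₂).
Cᵥ = 5R/2 = 20.79 J/(mol·K).
W = (2.27)(20.79)(606 − 1020) = -19533 J.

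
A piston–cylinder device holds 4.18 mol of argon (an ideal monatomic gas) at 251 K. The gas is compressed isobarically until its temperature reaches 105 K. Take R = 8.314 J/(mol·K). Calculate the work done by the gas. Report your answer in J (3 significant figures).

W ≈ -5070 J

Isobaric: W = P ΔV = nR ΔT.
W = (4.18)(8.314)(105 − 251) = -5074 J.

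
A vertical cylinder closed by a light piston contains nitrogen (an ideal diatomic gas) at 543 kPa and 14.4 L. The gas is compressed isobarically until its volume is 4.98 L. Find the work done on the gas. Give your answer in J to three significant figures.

Isobaric: W = P ΔV.
W = (543 kPa)(4.98 − 14.4 L) = (543)(-9.42) = -5115 J.
Work on gas = −W_by = 5115 J.

W ≈ 5120 J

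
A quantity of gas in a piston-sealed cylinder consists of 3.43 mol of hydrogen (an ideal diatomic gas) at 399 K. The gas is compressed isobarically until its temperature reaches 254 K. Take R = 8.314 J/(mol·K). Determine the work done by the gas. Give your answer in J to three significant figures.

Isobaric: W = P ΔV = nR ΔT.
W = (3.43)(8.314)(254 − 399) = -4135 J.

W ≈ -4130 J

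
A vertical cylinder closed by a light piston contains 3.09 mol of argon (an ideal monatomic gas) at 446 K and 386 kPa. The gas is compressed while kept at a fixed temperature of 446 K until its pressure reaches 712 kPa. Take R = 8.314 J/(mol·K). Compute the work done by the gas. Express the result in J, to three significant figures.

W ≈ -7010 J

Isothermal process: W = nRT ln(V₂/V₁) = nRT ln(P₁/P₂).
W = (3.09)(8.314)(446) × ln(386/712)
  = 11458 × ln(0.5421) = 11458 × -0.6122
W_by_gas = -7015 J.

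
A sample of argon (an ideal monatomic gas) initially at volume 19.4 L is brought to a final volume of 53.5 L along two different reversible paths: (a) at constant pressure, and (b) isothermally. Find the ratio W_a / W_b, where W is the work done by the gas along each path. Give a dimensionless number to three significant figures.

Path (a) isobaric: W = P₁(V₂ − V₁) → W_a/(P₁V₁) = 1.758.
Path (b) isothermal: W = P₁V₁ ln(V₂/V₁) → W_b/(P₁V₁) = 1.014.
W_a / W_b = 1.758 / 1.014 = 1.733.

W_a / W_b ≈ 1.73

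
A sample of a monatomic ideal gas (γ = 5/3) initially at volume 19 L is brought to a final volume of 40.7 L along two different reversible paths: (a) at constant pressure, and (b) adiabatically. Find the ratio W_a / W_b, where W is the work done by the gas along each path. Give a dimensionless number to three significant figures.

W_a / W_b ≈ 1.91

Path (a) isobaric: W = P₁(V₂ − V₁) → W_a/(P₁V₁) = 1.142.
Path (b) adiabatic: W = P₁V₁(1 − (V₁/V₂)^(γ−1))/(γ−1) → W_b/(P₁V₁) = 0.5973.
W_a / W_b = 1.142 / 0.5973 = 1.912.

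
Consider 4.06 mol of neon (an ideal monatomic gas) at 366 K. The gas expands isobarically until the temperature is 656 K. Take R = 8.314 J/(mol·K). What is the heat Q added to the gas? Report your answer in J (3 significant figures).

Q ≈ 24500 J

Isobaric: W = nRΔT = (4.06)(8.314)(290) = 9789 J.
ΔU = nCᵥΔT with Cᵥ = 3R/2: ΔU = (4.06)(12.47)(290) = 14683 J.
Q = ΔU + W = 14683 + 9789 = 24472 J.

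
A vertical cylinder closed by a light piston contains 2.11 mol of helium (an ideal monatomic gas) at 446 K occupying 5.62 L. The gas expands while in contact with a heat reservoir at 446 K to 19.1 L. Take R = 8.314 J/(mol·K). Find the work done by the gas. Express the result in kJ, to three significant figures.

Isothermal: W = nRT ln(V₂/V₁).
W = (2.11)(8.314)(446) × ln(19.1/5.62)
  = 7824 × 1.223
W_by_gas = 9572 J.

W ≈ 9.57 kJ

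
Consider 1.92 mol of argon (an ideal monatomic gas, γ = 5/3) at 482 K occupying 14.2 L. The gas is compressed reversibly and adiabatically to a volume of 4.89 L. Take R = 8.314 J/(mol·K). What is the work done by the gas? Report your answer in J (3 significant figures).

Adiabatic: TV^(γ−1) = const with γ = 5/3.
T₂ = T₁ (V₁/V₂)^(γ−1) = 482 × (14.2/4.89)^0.667 = 482 × 2.035 = 981.1 K.
W_by = nCᵥ(T₁ − T₂) = (1.92)(12.47)(482 − 981.1) = -11950 J.

W ≈ -11900 J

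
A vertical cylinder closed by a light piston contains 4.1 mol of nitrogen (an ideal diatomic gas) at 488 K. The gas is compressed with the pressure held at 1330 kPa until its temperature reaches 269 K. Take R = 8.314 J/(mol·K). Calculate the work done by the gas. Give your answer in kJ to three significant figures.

W ≈ -7.47 kJ

Isobaric: W = P ΔV = nR ΔT.
W = (4.1)(8.314)(269 − 488) = -7465 J.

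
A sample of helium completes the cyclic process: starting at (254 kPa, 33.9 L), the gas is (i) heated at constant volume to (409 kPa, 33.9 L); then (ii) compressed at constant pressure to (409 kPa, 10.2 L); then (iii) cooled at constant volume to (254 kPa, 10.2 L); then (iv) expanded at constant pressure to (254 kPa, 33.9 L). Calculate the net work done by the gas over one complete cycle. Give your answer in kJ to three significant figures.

Constant-volume legs do no work.
W(ii) = (409)(10.2 − 33.9) = -9693 J; W(iv) = (254)(33.9 − 10.2) = 6020 J.
W_net = -9693 + 6020 = -3673 J (the counter-clockwise enclosed area).

W_net ≈ -3.67 kJ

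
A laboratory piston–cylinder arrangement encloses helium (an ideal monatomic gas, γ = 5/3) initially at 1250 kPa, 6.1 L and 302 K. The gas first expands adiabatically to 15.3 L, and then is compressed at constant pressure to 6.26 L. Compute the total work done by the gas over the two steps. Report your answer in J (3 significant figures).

Step 1 (adiabatic): W = (P₁V₁ − P₂V₂)/(γ−1) = (7625 − 4130)/0.667 = 5242 J.
After step 1: P = 270 kPa, V = 15.3 L, T = 163.6 K.
Step 2 (isobaric): W = PΔV = (270 kPa)(6.26 − 15.3 L) = -2440 J.
W_total = 5242 − 2440 = 2801 J.

W_total ≈ 2800 J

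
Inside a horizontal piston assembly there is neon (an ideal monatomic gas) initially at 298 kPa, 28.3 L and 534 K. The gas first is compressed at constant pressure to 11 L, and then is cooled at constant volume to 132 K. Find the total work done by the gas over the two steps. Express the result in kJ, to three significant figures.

Step 1 (isobaric): W = PΔV = (298 kPa)(11 − 28.3 L) = -5155 J.
Step 2 (isochoric): W = 0 (constant volume).
W_total = -5155 + 0 = -5155 J.

W_total ≈ -5.16 kJ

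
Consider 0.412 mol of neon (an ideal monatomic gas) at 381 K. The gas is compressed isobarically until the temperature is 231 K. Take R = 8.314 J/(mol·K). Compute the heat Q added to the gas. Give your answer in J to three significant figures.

Isobaric: W = nRΔT = (0.412)(8.314)(-150) = -513.8 J.
ΔU = nCᵥΔT with Cᵥ = 3R/2: ΔU = (0.412)(12.47)(-150) = -770.7 J.
Q = ΔU + W = -770.7 − 513.8 = -1285 J.

Q ≈ -1280 J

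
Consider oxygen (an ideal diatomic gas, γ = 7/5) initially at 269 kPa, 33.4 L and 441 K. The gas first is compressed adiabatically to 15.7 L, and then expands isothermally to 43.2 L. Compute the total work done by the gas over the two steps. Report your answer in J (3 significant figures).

W_total ≈ 4380 J

Step 1 (adiabatic): W = (P₁V₁ − P₂V₂)/(γ−1) = (8985 − 12152)/0.4 = -7918 J.
After step 1: P = 774 kPa, V = 15.7 L, T = 596.5 K.
Step 2 (isothermal): W = P₁V₁ ln(V₂/V₁) = (12152) ln(43.2/15.7) = 12300 J.
W_total = -7918 + 12300 = 4382 J.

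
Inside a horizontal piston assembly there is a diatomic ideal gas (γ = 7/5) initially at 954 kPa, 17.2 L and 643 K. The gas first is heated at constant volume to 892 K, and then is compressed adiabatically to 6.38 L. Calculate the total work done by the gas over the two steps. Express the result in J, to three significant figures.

Step 1 (isochoric): W = 0 (constant volume).
After step 1: P = 1323 kPa (V unchanged).
Step 2 (adiabatic): W = (P₁V₁ − P₂V₂)/(γ−1) = (22763 − 33847)/0.4 = -27709 J.
W_total = 0 − 27709 = -27709 J.

W_total ≈ -27700 J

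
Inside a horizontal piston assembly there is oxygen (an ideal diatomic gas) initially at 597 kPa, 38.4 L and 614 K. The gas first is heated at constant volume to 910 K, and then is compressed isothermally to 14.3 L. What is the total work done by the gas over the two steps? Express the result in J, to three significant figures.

W_total ≈ -33600 J

Step 1 (isochoric): W = 0 (constant volume).
After step 1: P = 884.8 kPa (V unchanged).
Step 2 (isothermal): W = P₁V₁ ln(V₂/V₁) = (33976) ln(14.3/38.4) = -33562 J.
W_total = 0 − 33562 = -33562 J.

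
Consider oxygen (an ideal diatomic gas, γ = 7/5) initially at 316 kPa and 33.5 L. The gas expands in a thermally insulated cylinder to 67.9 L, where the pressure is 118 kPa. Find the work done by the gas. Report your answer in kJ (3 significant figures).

W ≈ 6.43 kJ

Adiabatic: W = (P₁V₁ − P₂V₂)/(γ − 1) with γ = 7/5.
P₁V₁ = 10586 J, P₂V₂ = 8012 J.
W = (10586 − 8012) / 0.4 = 6434 J.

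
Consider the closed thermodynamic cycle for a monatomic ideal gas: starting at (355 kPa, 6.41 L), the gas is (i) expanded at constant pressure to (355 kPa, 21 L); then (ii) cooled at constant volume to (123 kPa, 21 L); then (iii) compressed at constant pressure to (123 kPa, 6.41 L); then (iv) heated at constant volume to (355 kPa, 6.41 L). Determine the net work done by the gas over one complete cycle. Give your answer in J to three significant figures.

Constant-volume legs do no work.
W(i) = (355)(21 − 6.41) = 5179 J; W(iii) = (123)(6.41 − 21) = -1795 J.
W_net = 5179 − 1795 = 3385 J (the clockwise enclosed area).

W_net ≈ 3380 J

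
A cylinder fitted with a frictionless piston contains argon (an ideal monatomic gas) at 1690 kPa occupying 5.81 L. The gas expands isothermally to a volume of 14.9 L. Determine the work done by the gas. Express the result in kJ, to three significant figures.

W ≈ 9.25 kJ

Isothermal: W = nRT ln(V₂/V₁) = P₁V₁ ln(V₂/V₁).
P₁V₁ = (1690 kPa)(5.81 L) = 9819 J.
W = 9819 × ln(14.9/5.81) = 9819 × 0.9418
W_by_gas = 9247 J.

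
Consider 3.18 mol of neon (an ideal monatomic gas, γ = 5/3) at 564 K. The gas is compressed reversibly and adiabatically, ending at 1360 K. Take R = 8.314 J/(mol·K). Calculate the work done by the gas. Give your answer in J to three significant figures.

Adiabatic ⇒ Q = 0, so W_by = −ΔU = nCᵥ(T₁ − T₂).
Cᵥ = 3R/2 = 12.47 J/(mol·K).
W = (3.18)(12.47)(564 − 1360) = -31568 J.

W ≈ -31600 J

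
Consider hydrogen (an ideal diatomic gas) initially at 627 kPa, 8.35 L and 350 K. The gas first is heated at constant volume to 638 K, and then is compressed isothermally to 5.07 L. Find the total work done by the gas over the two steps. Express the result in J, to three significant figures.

Step 1 (isochoric): W = 0 (constant volume).
After step 1: P = 1143 kPa (V unchanged).
Step 2 (isothermal): W = P₁V₁ ln(V₂/V₁) = (9543) ln(5.07/8.35) = -4761 J.
W_total = 0 − 4761 = -4761 J.

W_total ≈ -4760 J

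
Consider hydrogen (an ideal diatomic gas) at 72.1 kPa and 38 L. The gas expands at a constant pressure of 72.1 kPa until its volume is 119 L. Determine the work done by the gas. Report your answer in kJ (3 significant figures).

Isobaric: W = P ΔV.
W = (72.1 kPa)(119 − 38 L) = (72.1)(81) = 5840 J.

W ≈ 5.84 kJ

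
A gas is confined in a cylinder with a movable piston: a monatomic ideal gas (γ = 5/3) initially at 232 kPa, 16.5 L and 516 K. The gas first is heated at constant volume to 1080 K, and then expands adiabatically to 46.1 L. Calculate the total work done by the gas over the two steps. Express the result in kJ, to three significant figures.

Step 1 (isochoric): W = 0 (constant volume).
After step 1: P = 485.6 kPa (V unchanged).
Step 2 (adiabatic): W = (P₁V₁ − P₂V₂)/(γ−1) = (8012 − 4039)/0.667 = 5960 J.
W_total = 0 + 5960 = 5960 J.

W_total ≈ 5.96 kJ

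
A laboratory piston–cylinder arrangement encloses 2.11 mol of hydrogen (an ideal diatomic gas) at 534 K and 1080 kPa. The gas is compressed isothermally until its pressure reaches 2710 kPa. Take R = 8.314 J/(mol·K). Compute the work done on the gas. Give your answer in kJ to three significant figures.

Isothermal process: W = nRT ln(V₂/V₁) = nRT ln(P₁/P₂).
W = (2.11)(8.314)(534) × ln(1080/2710)
  = 9368 × ln(0.3985) = 9368 × -0.92
W_by_gas = -8618 J; work on gas = −W_by = 8618 J.

W ≈ 8.62 kJ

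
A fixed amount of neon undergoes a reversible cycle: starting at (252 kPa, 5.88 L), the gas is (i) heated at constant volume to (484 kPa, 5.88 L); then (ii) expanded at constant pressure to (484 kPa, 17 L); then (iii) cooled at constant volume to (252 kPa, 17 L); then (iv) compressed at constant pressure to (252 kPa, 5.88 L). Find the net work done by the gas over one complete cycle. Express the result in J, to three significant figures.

Constant-volume legs do no work.
W(ii) = (484)(17 − 5.88) = 5382 J; W(iv) = (252)(5.88 − 17) = -2802 J.
W_net = 5382 − 2802 = 2580 J (the clockwise enclosed area).

W_net ≈ 2580 J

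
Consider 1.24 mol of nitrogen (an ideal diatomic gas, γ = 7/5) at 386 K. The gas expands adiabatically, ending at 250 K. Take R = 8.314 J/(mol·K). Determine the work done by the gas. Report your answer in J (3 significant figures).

Adiabatic ⇒ Q = 0, so W_by = −ΔU = nCᵥ(T₁ − T₂).
Cᵥ = 5R/2 = 20.79 J/(mol·K).
W = (1.24)(20.79)(386 − 250) = 3505 J.

W ≈ 3510 J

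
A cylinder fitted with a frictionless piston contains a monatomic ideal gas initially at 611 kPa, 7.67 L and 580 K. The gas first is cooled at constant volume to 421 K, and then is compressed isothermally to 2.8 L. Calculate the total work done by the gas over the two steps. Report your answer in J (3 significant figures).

W_total ≈ -3430 J

Step 1 (isochoric): W = 0 (constant volume).
After step 1: P = 443.5 kPa (V unchanged).
Step 2 (isothermal): W = P₁V₁ ln(V₂/V₁) = (3402) ln(2.8/7.67) = -3428 J.
W_total = 0 − 3428 = -3428 J.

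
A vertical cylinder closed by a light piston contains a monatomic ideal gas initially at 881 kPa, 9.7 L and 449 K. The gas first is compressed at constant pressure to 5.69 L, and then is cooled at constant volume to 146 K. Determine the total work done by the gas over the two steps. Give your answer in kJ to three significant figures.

W_total ≈ -3.53 kJ

Step 1 (isobaric): W = PΔV = (881 kPa)(5.69 − 9.7 L) = -3533 J.
Step 2 (isochoric): W = 0 (constant volume).
W_total = -3533 + 0 = -3533 J.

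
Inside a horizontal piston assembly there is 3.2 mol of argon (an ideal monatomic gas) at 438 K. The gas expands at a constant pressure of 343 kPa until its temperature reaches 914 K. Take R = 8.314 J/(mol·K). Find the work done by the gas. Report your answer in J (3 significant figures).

W ≈ 12700 J

Isobaric: W = P ΔV = nR ΔT.
W = (3.2)(8.314)(914 − 438) = 12664 J.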